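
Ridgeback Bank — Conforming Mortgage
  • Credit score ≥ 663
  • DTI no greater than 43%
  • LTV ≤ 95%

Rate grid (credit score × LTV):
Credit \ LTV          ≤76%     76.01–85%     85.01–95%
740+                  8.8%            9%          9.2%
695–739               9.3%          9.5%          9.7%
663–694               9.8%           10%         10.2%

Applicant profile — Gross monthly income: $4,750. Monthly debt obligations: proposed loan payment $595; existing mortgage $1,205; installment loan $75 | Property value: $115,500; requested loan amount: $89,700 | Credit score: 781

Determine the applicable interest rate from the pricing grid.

9%

Credit score 781 ≥ 663; Total monthly debts = (595 + 1,205 + 75) = 1,875. DTI = 1,875/4,750 = 39.5% ≤ 43%
Loan-to-value = 89,700/115,500 = 77.7% — pass (95% max)
Score 781 is in the 740+ band; LTV 77.7% is in the 76.01–85% band → 9%.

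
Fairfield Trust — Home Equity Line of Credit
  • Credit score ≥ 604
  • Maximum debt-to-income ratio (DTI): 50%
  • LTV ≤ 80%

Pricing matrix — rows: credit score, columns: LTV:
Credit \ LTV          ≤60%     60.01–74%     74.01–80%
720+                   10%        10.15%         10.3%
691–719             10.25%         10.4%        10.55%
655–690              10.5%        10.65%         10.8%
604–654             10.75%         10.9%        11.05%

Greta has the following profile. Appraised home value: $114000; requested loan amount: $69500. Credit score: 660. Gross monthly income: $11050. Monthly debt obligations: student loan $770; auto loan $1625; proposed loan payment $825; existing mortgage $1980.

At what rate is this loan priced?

10.65%

Credit score 660 ≥ 604; Total monthly debts = (770 + 1,625 + 825 + 1,980) = 5,200. DTI: 5,200 ÷ 11,050 = 47.1%, within the 50% cap
LTV = 69,500/114,000 = 61% ≤ 80%
Credit 660 → row 655–690; LTV 61% → column 60.01–74%. Grid cell → 10.65%.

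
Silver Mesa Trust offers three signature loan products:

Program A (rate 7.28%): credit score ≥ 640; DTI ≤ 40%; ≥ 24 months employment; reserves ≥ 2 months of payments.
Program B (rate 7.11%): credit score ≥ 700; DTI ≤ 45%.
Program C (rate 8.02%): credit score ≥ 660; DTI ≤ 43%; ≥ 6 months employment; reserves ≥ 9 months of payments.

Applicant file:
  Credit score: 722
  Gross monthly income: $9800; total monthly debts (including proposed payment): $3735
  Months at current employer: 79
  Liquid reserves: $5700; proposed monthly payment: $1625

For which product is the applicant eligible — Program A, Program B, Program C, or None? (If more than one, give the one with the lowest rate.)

DTI = 3,735/9,800 = 38.1%.
Reserves = 5,700/1,625 = 3.5 months.
Program A: score 722 ≥ 640; DTI 38.1% ≤ 40%; employment 79 ≥ 24 mo; reserves 3.5 ≥ 2 mo → qualifies.
Program B: score 722 ≥ 700; DTI 38.1% ≤ 45% → qualifies.
Program C: score 722 ≥ 660; DTI 38.1% ≤ 43%; employment 79 ≥ 6 mo; reserves 3.5 < 9 mo → does not qualify.
Qualifying: Program A, Program B. Lowest rate is 7.11% → Program B.

Program B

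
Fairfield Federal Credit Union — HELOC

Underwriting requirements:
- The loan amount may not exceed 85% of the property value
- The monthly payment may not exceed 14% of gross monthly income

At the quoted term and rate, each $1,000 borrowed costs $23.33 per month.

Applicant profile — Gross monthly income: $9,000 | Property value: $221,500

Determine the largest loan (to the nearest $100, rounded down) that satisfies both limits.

Payment cap: 14% × $9,000 = $1,260/month.
At $23.33 per $1,000, that supports 1,260/23.33 × 1,000 ≈ $54,007 → $54,000.
LTV cap: 85% × $221,500 = $188,275 → $188,200.
Binding constraint: payment-to-income.

$54,000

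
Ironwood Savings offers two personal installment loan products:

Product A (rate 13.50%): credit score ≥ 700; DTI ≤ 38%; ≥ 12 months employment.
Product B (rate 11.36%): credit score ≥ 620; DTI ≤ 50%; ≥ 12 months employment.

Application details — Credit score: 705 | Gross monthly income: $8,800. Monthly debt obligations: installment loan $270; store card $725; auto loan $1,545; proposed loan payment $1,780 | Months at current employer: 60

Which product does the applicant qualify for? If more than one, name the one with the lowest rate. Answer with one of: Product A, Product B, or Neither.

Total debts = (270 + 725 + 1,545 + 1,780) = 4,320; DTI = 4,320/8,800 = 49.1%.
Product A: score 705 ≥ 700; DTI 49.1% > 38%; employment 60 ≥ 12 mo → does not qualify.
Product B: score 705 ≥ 620; DTI 49.1% ≤ 50%; employment 60 ≥ 12 mo → qualifies.

Product B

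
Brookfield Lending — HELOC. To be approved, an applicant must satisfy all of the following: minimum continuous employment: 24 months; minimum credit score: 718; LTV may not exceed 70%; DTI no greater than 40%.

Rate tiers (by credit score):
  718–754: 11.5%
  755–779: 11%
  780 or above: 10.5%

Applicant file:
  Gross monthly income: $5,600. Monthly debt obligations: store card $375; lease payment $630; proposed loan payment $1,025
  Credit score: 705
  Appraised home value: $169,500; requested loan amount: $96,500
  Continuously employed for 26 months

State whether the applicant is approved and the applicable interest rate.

Credit score 705 < 718 (below minimum)
Employment 26 ≥ 24 months
Total monthly debts = (375 + 630 + 1,025) = 2,030. Debt-to-income = 2,030/5,600 = 36.2% — meets 40% limit
LTV = 96,500/169,500 = 56.9% ≤ 70%
Not all requirements met → denied.

Denied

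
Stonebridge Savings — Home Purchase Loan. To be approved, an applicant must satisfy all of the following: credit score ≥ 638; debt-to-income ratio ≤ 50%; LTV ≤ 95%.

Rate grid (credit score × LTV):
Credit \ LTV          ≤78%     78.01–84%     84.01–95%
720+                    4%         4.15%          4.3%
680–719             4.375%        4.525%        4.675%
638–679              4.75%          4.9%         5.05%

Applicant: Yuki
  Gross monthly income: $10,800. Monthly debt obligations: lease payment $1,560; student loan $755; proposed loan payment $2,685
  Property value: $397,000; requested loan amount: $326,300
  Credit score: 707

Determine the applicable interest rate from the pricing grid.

4.525%

Credit score 707 ≥ 638; Total monthly debts = (1,560 + 755 + 2,685) = 5,000. DTI: 5,000 ÷ 10,800 = 46.3%, within the 50% cap
Loan-to-value = 326,300/397,000 = 82.2% — pass (95% max)
Credit 707 → row 680–719; LTV 82.2% → column 78.01–84%. Grid cell → 4.525%.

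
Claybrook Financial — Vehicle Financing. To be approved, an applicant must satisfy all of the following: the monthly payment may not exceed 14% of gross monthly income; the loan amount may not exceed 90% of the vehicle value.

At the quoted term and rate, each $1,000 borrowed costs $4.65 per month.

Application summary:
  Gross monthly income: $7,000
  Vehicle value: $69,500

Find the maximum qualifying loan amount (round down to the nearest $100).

Payment cap: 14% × $7,000 = $980/month.
At $4.65 per $1,000, that supports 980/4.65 × 1,000 ≈ $210,752 → $210,700.
LTV cap: 90% × $69,500 = $62,550 → $62,500.
Binding constraint: loan-to-value.

$62,500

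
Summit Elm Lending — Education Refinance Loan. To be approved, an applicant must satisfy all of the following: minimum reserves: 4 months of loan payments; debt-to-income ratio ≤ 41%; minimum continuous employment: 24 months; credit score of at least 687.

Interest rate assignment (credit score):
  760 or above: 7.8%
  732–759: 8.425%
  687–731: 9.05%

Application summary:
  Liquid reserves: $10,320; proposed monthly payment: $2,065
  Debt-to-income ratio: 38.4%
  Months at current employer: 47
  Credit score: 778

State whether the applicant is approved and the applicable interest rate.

Approved at 7.8%

Credit score 778 ≥ 687 (meets minimum)
Employment 47 ≥ 24 months
DTI 38.4% is within the 41% limit
Reserves = 10,320/2,065 = 5.0 months ≥ 4
All requirements met. Score 778 falls in the 760 or above tier → 7.8%.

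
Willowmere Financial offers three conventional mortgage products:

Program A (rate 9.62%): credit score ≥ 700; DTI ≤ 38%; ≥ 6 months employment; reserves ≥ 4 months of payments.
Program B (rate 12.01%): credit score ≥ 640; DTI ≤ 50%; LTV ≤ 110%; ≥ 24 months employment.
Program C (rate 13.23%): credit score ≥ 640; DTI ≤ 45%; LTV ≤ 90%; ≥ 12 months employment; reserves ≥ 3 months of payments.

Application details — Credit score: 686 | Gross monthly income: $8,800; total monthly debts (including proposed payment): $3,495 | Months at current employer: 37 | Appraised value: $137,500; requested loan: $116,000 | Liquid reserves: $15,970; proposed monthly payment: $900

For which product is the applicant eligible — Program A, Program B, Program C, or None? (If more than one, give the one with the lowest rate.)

Program B

DTI = 3,495/8,800 = 39.7%.
LTV = 116,000/137,500 = 84.4%.
Reserves = 15,970/900 = 17.7 months.
Program A: score 686 < 700; DTI 39.7% > 38%; employment 37 ≥ 6 mo; reserves 17.7 ≥ 4 mo → does not qualify.
Program B: score 686 ≥ 640; DTI 39.7% ≤ 50%; LTV 84.4% ≤ 110%; employment 37 ≥ 24 mo → qualifies.
Program C: score 686 ≥ 640; DTI 39.7% ≤ 45%; LTV 84.4% ≤ 90%; employment 37 ≥ 12 mo; reserves 17.7 ≥ 3 mo → qualifies.
Qualifying: Program B, Program C. Lowest rate is 12.01% → Program B.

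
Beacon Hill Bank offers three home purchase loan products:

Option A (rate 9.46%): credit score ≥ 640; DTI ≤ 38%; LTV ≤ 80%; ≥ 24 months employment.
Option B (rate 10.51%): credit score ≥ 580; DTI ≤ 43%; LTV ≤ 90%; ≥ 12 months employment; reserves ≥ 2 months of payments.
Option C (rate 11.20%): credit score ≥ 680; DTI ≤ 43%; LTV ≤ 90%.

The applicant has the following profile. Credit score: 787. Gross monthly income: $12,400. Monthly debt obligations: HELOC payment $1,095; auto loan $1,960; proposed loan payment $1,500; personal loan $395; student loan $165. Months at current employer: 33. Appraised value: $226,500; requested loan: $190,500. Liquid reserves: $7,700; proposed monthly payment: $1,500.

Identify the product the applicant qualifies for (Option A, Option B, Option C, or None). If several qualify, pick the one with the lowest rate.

Total debts = (1,095 + 1,960 + 1,500 + 395 + 165) = 5,115; DTI = 5,115/12,400 = 41.2%.
LTV = 190,500/226,500 = 84.1%.
Reserves = 7,700/1,500 = 5.1 months.
Option A: score 787 ≥ 640; DTI 41.2% > 38%; LTV 84.1% > 80%; employment 33 ≥ 24 mo → does not qualify.
Option B: score 787 ≥ 580; DTI 41.2% ≤ 43%; LTV 84.1% ≤ 90%; employment 33 ≥ 12 mo; reserves 5.1 ≥ 2 mo → qualifies.
Option C: score 787 ≥ 680; DTI 41.2% ≤ 43%; LTV 84.1% ≤ 90% → qualifies.
Qualifying: Option B, Option C. Lowest rate is 10.51% → Option B.

Option B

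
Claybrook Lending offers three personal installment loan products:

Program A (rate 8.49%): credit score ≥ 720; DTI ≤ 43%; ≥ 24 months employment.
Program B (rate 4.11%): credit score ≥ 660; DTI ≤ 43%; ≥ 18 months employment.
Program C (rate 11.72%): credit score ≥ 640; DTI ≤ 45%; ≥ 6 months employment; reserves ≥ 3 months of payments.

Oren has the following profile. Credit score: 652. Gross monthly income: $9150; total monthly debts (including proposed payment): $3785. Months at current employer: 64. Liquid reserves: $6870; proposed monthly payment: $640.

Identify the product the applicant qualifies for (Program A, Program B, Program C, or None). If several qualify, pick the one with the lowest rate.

Program C

DTI = 3,785/9,150 = 41.4%.
Reserves = 6,870/640 = 10.7 months.
Program A: score 652 < 720; DTI 41.4% ≤ 43%; employment 64 ≥ 24 mo → does not qualify.
Program B: score 652 < 660; DTI 41.4% ≤ 43%; employment 64 ≥ 18 mo → does not qualify.
Program C: score 652 ≥ 640; DTI 41.4% ≤ 45%; employment 64 ≥ 6 mo; reserves 10.7 ≥ 3 mo → qualifies.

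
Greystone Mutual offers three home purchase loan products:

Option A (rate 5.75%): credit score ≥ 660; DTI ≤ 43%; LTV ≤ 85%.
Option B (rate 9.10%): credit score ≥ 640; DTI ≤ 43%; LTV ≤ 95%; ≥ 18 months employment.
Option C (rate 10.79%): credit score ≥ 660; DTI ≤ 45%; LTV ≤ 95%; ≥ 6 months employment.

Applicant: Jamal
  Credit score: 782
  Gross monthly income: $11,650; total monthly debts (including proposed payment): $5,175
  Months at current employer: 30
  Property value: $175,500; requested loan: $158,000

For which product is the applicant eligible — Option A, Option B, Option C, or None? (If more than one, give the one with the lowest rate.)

DTI = 5,175/11,650 = 44.4%.
LTV = 158,000/175,500 = 90%.
Option A: score 782 ≥ 660; DTI 44.4% > 43%; LTV 90% > 85% → does not qualify.
Option B: score 782 ≥ 640; DTI 44.4% > 43%; LTV 90% ≤ 95%; employment 30 ≥ 18 mo → does not qualify.
Option C: score 782 ≥ 660; DTI 44.4% ≤ 45%; LTV 90% ≤ 95%; employment 30 ≥ 6 mo → qualifies.

Option C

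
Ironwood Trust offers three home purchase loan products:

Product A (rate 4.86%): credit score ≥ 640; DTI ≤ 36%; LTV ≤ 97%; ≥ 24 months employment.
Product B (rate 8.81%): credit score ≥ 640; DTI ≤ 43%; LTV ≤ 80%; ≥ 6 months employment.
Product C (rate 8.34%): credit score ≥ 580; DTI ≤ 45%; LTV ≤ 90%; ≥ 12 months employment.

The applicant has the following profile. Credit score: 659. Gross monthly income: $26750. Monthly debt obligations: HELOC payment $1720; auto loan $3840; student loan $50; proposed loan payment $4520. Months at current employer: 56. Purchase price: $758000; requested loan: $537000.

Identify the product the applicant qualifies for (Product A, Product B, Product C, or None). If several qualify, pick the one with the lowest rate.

Product C

Total debts = (1,720 + 3,840 + 50 + 4,520) = 10,130; DTI = 10,130/26,750 = 37.9%.
LTV = 537,000/758,000 = 70.8%.
Product A: score 659 ≥ 640; DTI 37.9% > 36%; LTV 70.8% ≤ 97%; employment 56 ≥ 24 mo → does not qualify.
Product B: score 659 ≥ 640; DTI 37.9% ≤ 43%; LTV 70.8% ≤ 80%; employment 56 ≥ 6 mo → qualifies.
Product C: score 659 ≥ 580; DTI 37.9% ≤ 45%; LTV 70.8% ≤ 90%; employment 56 ≥ 12 mo → qualifies.
Qualifying: Product B, Product C. Lowest rate is 8.34% → Product C.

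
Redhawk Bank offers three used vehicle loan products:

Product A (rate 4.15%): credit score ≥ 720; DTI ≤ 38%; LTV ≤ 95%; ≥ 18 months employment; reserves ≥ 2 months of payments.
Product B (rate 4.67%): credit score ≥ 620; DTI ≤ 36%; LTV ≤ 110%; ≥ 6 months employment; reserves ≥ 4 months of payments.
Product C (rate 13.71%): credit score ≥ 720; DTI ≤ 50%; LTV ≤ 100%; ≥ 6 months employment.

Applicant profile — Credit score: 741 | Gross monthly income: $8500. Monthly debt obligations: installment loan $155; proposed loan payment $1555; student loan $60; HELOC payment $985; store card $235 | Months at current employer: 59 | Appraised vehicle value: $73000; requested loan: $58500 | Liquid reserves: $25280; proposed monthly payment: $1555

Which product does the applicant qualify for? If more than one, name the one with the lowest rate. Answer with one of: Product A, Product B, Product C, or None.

Total debts = (155 + 1,555 + 60 + 985 + 235) = 2,990; DTI = 2,990/8,500 = 35.2%.
LTV = 58,500/73,000 = 80.1%.
Reserves = 25,280/1,555 = 16.3 months.
Product A: score 741 ≥ 720; DTI 35.2% ≤ 38%; LTV 80.1% ≤ 95%; employment 59 ≥ 18 mo; reserves 16.3 ≥ 2 mo → qualifies.
Product B: score 741 ≥ 620; DTI 35.2% ≤ 36%; LTV 80.1% ≤ 110%; employment 59 ≥ 6 mo; reserves 16.3 ≥ 4 mo → qualifies.
Product C: score 741 ≥ 720; DTI 35.2% ≤ 50%; LTV 80.1% ≤ 100%; employment 59 ≥ 6 mo → qualifies.
Qualifying: Product A, Product B, Product C. Lowest rate is 4.15% → Product A.

Product A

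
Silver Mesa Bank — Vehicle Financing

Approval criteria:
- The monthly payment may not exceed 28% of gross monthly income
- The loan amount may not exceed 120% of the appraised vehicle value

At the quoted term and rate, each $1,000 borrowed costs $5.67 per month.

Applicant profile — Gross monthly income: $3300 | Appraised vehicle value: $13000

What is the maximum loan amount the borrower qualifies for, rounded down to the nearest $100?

$15,600

Payment cap: 28% × $3,300 = $924/month.
At $5.67 per $1,000, that supports 924/5.67 × 1,000 ≈ $162,962 → $162,900.
LTV cap: 120% × $13,000 = $15,600 → $15,600.
Binding constraint: loan-to-value.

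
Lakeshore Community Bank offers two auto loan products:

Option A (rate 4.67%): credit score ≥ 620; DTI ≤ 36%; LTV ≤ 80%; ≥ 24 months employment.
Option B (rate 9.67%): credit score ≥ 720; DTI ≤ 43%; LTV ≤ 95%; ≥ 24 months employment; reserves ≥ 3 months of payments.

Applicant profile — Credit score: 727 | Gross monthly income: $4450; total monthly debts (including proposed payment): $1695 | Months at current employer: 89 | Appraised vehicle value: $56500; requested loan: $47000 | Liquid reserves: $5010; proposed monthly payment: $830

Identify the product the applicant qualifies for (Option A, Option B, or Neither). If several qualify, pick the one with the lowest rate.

DTI = 1,695/4,450 = 38.1%.
LTV = 47,000/56,500 = 83.2%.
Reserves = 5,010/830 = 6.0 months.
Option A: score 727 ≥ 620; DTI 38.1% > 36%; LTV 83.2% > 80%; employment 89 ≥ 24 mo → does not qualify.
Option B: score 727 ≥ 720; DTI 38.1% ≤ 43%; LTV 83.2% ≤ 95%; employment 89 ≥ 24 mo; reserves 6.0 ≥ 3 mo → qualifies.

Option B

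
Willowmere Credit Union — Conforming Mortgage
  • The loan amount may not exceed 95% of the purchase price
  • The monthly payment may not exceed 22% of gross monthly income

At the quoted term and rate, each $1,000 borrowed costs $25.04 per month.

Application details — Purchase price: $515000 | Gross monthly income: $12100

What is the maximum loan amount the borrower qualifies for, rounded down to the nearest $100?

Payment cap: 22% × $12,100 = $2,662/month.
At $25.04 per $1,000, that supports 2,662/25.04 × 1,000 ≈ $106,309 → $106,300.
LTV cap: 95% × $515,000 = $489,250 → $489,200.
Binding constraint: payment-to-income.

$106,300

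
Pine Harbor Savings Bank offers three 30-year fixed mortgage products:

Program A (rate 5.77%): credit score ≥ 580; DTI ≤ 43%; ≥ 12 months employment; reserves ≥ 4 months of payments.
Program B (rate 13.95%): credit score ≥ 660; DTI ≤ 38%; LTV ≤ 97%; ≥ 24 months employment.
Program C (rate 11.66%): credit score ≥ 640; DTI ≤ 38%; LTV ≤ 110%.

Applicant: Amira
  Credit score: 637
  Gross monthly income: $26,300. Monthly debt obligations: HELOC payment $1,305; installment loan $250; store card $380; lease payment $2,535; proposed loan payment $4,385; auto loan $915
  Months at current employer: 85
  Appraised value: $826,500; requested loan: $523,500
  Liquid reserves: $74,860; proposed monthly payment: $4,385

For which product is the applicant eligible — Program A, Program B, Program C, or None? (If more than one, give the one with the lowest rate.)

Total debts = (1,305 + 250 + 380 + 2,535 + 4,385 + 915) = 9,770; DTI = 9,770/26,300 = 37.1%.
LTV = 523,500/826,500 = 63.3%.
Reserves = 74,860/4,385 = 17.1 months.
Program A: score 637 ≥ 580; DTI 37.1% ≤ 43%; employment 85 ≥ 12 mo; reserves 17.1 ≥ 4 mo → qualifies.
Program B: score 637 < 660; DTI 37.1% ≤ 38%; LTV 63.3% ≤ 97%; employment 85 ≥ 24 mo → does not qualify.
Program C: score 637 < 640; DTI 37.1% ≤ 38%; LTV 63.3% ≤ 110% → does not qualify.

Program A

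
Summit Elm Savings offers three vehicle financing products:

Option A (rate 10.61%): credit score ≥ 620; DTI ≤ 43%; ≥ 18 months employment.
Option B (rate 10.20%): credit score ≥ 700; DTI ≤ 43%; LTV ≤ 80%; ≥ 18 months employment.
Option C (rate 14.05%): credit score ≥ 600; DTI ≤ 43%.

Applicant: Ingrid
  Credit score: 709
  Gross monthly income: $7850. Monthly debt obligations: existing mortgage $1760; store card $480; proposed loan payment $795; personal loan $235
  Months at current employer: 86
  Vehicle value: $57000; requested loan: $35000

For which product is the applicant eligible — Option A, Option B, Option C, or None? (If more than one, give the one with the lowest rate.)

Option B

Total debts = (1,760 + 480 + 795 + 235) = 3,270; DTI = 3,270/7,850 = 41.7%.
LTV = 35,000/57,000 = 61.4%.
Option A: score 709 ≥ 620; DTI 41.7% ≤ 43%; employment 86 ≥ 18 mo → qualifies.
Option B: score 709 ≥ 700; DTI 41.7% ≤ 43%; LTV 61.4% ≤ 80%; employment 86 ≥ 18 mo → qualifies.
Option C: score 709 ≥ 600; DTI 41.7% ≤ 43% → qualifies.
Qualifying: Option A, Option B, Option C. Lowest rate is 10.20% → Option B.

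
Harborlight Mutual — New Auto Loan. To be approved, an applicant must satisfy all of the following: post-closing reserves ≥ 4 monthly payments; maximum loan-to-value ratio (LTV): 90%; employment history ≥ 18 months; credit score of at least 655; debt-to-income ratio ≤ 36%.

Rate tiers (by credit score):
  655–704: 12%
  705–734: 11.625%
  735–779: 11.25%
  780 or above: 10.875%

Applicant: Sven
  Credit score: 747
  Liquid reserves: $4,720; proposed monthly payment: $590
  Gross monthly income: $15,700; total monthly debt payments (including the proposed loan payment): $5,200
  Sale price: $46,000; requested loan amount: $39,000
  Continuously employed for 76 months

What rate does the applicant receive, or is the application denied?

Credit score 747 ≥ 655 (meets minimum)
Debt-to-income = 5,200/15,700 = 33.1% — meets 36% limit
Reserves: 4,720 ÷ 590 = 8.0 months (meets 4-month minimum)
Employment 76 ≥ 18 months
LTV = 39,000/46,000 = 84.8% ≤ 90%
All requirements met. Score 747 falls in the 735–779 tier → 11.25%.

Approved at 11.25%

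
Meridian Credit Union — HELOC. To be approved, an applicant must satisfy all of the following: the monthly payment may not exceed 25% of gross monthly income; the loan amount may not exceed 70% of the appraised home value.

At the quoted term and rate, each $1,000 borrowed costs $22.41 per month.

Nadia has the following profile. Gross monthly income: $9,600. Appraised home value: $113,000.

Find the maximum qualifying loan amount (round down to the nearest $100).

Payment cap: 25% × $9,600 = $2,400/month.
At $22.41 per $1,000, that supports 2,400/22.41 × 1,000 ≈ $107,095 → $107,000.
LTV cap: 70% × $113,000 = $79,100 → $79,100.
Binding constraint: loan-to-value.

$79,100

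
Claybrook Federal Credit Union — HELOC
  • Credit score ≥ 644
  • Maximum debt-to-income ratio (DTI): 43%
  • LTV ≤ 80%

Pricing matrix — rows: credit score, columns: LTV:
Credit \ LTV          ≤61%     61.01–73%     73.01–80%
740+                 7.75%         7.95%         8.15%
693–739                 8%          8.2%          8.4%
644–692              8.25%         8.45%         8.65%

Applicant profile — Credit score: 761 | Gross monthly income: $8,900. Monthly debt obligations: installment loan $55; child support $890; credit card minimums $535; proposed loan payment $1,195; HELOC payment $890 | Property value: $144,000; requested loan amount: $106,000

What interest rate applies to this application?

8.15%

Credit score 761 ≥ 644; Total monthly debts = (55 + 890 + 535 + 1,195 + 890) = 3,565. DTI = 3,565/8,900 = 40.1% ≤ 43%
LTV: 106,000 ÷ 144,000 = 73.6%, within 80% cap
Row: 761 falls in 740+. Column: 73.6% falls in 73.01–80%. Rate = 8.15%.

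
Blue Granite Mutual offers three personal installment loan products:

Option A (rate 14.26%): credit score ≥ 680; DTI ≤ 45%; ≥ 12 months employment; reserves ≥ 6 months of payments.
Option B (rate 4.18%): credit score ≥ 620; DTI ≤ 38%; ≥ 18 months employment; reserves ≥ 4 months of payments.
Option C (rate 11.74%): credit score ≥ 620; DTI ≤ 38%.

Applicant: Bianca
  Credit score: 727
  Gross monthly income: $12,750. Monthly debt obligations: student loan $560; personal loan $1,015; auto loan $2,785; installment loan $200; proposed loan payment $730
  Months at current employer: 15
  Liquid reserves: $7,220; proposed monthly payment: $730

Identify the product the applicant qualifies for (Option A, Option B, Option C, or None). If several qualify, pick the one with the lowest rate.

Total debts = (560 + 1,015 + 2,785 + 200 + 730) = 5,290; DTI = 5,290/12,750 = 41.5%.
Reserves = 7,220/730 = 9.9 months.
Option A: score 727 ≥ 680; DTI 41.5% ≤ 45%; employment 15 ≥ 12 mo; reserves 9.9 ≥ 6 mo → qualifies.
Option B: score 727 ≥ 620; DTI 41.5% > 38%; employment 15 < 18 mo; reserves 9.9 ≥ 4 mo → does not qualify.
Option C: score 727 ≥ 620; DTI 41.5% > 38% → does not qualify.

Option A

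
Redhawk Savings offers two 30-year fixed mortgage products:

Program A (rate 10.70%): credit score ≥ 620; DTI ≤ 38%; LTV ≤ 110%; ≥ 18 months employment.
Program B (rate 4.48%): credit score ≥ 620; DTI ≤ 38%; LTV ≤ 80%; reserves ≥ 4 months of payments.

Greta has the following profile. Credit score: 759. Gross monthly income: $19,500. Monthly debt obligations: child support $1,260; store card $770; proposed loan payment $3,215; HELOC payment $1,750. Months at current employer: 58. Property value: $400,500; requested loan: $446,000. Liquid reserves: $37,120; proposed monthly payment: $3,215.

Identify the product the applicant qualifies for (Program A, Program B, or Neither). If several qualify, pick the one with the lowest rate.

Total debts = (1,260 + 770 + 3,215 + 1,750) = 6,995; DTI = 6,995/19,500 = 35.9%.
LTV = 446,000/400,500 = 111.4%.
Reserves = 37,120/3,215 = 11.5 months.
Program A: score 759 ≥ 620; DTI 35.9% ≤ 38%; LTV 111.4% > 110%; employment 58 ≥ 18 mo → does not qualify.
Program B: score 759 ≥ 620; DTI 35.9% ≤ 38%; LTV 111.4% > 80%; reserves 11.5 ≥ 4 mo → does not qualify.

Neither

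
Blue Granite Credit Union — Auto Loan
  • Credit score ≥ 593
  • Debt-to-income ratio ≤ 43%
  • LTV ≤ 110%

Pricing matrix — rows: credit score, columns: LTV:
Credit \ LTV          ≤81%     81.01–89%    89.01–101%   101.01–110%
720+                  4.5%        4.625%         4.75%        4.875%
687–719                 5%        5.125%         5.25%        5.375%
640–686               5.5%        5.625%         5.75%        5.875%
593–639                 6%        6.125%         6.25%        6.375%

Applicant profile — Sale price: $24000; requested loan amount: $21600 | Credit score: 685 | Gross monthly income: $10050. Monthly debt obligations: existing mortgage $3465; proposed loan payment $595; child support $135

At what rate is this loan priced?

5.75%

Credit score 685 ≥ 593; Total monthly debts = (3,465 + 595 + 135) = 4,195. DTI: 4,195 ÷ 10,050 = 41.7%, within the 43% cap
LTV = 21,600/24,000 = 90% ≤ 110%
Score 685 is in the 640–686 band; LTV 90% is in the 89.01–101% band → 5.75%.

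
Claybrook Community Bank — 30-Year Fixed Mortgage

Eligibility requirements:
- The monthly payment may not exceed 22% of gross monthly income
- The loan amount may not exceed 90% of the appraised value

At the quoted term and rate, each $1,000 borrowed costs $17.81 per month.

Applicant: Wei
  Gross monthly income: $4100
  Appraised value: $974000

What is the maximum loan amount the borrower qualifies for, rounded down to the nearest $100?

$50,600

Payment cap: 22% × $4,100 = $902/month.
At $17.81 per $1,000, that supports 902/17.81 × 1,000 ≈ $50,645 → $50,600.
LTV cap: 90% × $974,000 = $876,600 → $876,600.
Binding constraint: payment-to-income.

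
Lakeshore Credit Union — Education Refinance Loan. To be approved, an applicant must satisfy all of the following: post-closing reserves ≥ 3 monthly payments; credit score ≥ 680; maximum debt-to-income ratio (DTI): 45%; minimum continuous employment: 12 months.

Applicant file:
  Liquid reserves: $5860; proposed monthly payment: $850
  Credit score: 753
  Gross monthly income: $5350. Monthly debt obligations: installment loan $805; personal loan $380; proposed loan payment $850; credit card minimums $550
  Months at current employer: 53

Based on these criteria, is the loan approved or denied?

Reserves = 5,860/850 = 6.9 months ≥ 3
Credit score 753 ≥ 680 (meets)
Total monthly debts = (805 + 380 + 850 + 550) = 2,585. DTI = 2,585/5,350 = 48.3% > 45%
Employment 53 ≥ 12 months
Fails on DTI.

Denied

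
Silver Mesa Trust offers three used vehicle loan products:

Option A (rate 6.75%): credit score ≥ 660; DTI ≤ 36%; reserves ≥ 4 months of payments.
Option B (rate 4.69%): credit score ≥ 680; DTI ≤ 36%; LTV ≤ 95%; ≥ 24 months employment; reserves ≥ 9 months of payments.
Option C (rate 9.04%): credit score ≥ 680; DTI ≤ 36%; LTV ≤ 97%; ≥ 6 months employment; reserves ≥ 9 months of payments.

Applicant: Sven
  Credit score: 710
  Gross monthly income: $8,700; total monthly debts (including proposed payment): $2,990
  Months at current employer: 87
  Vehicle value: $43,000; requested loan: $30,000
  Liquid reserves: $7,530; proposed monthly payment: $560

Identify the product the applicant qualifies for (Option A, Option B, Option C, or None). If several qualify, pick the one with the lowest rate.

Option B

DTI = 2,990/8,700 = 34.4%.
LTV = 30,000/43,000 = 69.8%.
Reserves = 7,530/560 = 13.4 months.
Option A: score 710 ≥ 660; DTI 34.4% ≤ 36%; reserves 13.4 ≥ 4 mo → qualifies.
Option B: score 710 ≥ 680; DTI 34.4% ≤ 36%; LTV 69.8% ≤ 95%; employment 87 ≥ 24 mo; reserves 13.4 ≥ 9 mo → qualifies.
Option C: score 710 ≥ 680; DTI 34.4% ≤ 36%; LTV 69.8% ≤ 97%; employment 87 ≥ 6 mo; reserves 13.4 ≥ 9 mo → qualifies.
Qualifying: Option A, Option B, Option C. Lowest rate is 4.69% → Option B.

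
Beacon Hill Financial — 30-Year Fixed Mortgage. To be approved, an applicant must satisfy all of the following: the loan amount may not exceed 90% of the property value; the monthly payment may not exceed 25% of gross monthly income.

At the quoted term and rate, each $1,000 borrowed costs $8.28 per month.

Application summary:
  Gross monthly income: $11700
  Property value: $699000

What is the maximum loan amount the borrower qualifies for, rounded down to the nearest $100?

$353,200

Payment cap: 25% × $11,700 = $2,925/month.
At $8.28 per $1,000, that supports 2,925/8.28 × 1,000 ≈ $353,260 → $353,200.
LTV cap: 90% × $699,000 = $629,100 → $629,100.
Binding constraint: payment-to-income.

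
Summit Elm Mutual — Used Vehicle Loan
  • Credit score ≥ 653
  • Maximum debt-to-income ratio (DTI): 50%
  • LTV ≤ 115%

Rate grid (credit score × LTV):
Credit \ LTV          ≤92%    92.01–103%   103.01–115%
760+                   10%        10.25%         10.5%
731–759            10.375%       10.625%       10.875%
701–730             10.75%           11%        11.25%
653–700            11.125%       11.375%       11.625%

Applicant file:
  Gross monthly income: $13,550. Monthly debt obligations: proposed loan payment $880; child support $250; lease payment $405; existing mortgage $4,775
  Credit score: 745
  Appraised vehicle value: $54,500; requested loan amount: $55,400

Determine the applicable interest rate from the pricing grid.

Credit score 745 ≥ 653; Total monthly debts = (880 + 250 + 405 + 4,775) = 6,310. DTI = 6,310/13,550 = 46.6% ≤ 50%
Loan-to-value = 55,400/54,500 = 101.7% — pass (115% max)
Credit 745 → row 731–759; LTV 101.7% → column 92.01–103%. Grid cell → 10.625%.

10.625%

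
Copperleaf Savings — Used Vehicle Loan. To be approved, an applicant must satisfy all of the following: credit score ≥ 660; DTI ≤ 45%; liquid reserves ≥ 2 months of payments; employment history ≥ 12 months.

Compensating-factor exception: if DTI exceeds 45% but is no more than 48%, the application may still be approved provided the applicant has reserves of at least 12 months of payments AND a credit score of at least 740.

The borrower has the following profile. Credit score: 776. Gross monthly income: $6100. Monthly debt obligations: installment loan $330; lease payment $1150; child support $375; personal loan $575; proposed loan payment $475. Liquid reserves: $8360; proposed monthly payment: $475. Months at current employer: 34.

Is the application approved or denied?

Credit score 776 ≥ 660 (meets base)
Total debts = (330 + 1,150 + 375 + 575 + 475) = 2,905. DTI = 2,905/6,100 = 47.6% > 45% — standard DTI limit exceeded.
Reserves: 8,360 ÷ 475 = 17.6 months (meets 2-month minimum)
Employment 34 ≥ 12 months
47.6% falls in the override range (45%–48%), so the compensating-factor test applies.
Reserves 17.6 ≥ 12 months; credit score 776 ≥ 740.
Both override conditions satisfied; DTI exception granted.

Approved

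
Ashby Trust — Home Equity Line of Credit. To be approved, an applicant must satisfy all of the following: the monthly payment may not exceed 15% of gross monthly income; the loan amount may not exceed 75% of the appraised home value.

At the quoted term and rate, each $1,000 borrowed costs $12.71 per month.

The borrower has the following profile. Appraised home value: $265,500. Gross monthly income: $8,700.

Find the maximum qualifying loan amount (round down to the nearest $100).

$102,600

Payment cap: 15% × $8,700 = $1,305/month.
At $12.71 per $1,000, that supports 1,305/12.71 × 1,000 ≈ $102,675 → $102,600.
LTV cap: 75% × $265,500 = $199,125 → $199,100.
Binding constraint: payment-to-income.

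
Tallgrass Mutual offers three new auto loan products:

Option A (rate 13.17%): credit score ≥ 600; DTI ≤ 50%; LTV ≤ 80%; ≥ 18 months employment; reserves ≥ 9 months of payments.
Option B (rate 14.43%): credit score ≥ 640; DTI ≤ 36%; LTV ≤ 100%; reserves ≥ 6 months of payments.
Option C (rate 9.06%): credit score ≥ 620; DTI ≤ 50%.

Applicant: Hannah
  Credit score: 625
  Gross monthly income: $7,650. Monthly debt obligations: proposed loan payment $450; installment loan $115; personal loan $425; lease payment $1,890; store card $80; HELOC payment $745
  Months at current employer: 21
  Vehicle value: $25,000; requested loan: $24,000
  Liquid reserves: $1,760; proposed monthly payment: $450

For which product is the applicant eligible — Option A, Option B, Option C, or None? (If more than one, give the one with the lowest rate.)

Total debts = (450 + 115 + 425 + 1,890 + 80 + 745) = 3,705; DTI = 3,705/7,650 = 48.4%.
LTV = 24,000/25,000 = 96%.
Reserves = 1,760/450 = 3.9 months.
Option A: score 625 ≥ 600; DTI 48.4% ≤ 50%; LTV 96% > 80%; employment 21 ≥ 18 mo; reserves 3.9 < 9 mo → does not qualify.
Option B: score 625 < 640; DTI 48.4% > 36%; LTV 96% ≤ 100%; reserves 3.9 < 6 mo → does not qualify.
Option C: score 625 ≥ 620; DTI 48.4% ≤ 50% → qualifies.

Option C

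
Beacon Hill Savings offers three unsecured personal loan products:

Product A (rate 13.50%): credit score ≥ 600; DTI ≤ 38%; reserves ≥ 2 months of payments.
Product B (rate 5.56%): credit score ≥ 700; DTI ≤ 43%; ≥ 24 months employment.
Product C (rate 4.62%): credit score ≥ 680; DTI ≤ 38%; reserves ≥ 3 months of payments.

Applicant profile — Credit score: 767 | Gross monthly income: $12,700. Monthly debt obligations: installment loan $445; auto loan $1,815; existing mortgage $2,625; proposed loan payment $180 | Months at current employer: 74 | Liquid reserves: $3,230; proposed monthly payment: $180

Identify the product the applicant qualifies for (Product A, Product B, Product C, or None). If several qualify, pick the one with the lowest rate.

Product B

Total debts = (445 + 1,815 + 2,625 + 180) = 5,065; DTI = 5,065/12,700 = 39.9%.
Reserves = 3,230/180 = 17.9 months.
Product A: score 767 ≥ 600; DTI 39.9% > 38%; reserves 17.9 ≥ 2 mo → does not qualify.
Product B: score 767 ≥ 700; DTI 39.9% ≤ 43%; employment 74 ≥ 24 mo → qualifies.
Product C: score 767 ≥ 680; DTI 39.9% > 38%; reserves 17.9 ≥ 3 mo → does not qualify.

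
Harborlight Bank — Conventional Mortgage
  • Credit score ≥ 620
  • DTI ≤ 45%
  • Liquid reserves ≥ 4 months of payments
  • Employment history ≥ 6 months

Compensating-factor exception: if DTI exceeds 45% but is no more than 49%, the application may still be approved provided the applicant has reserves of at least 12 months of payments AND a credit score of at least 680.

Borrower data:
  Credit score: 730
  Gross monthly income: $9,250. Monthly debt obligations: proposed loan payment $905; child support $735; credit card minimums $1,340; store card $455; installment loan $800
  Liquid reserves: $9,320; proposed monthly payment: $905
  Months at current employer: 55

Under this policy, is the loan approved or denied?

Denied

Credit score 730 ≥ 620 (meets base)
Total debts = (905 + 735 + 1,340 + 455 + 800) = 4,235. DTI: 4,235 ÷ 9,250 = 45.8%, over the 45% base limit.
Reserves = 9,320/905 = 10.3 months ≥ 4
Employment 55 ≥ 6 months
45.8% falls in the override range (45%–49%), so the compensating-factor test applies.
Reserves 10.3 < 12 months; credit score 730 ≥ 680.
Override conditions not both satisfied; exception does not apply.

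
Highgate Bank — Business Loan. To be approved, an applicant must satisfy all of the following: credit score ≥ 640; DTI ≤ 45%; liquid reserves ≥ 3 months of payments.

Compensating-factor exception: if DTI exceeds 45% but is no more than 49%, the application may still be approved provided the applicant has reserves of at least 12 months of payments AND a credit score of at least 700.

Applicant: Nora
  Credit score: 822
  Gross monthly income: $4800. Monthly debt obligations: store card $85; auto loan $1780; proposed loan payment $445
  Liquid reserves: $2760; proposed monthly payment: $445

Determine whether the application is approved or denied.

Denied

Credit score 822 ≥ 640 (meets base)
Total debts = (85 + 1,780 + 445) = 2,310. DTI: 2,310 ÷ 4,800 = 48.1%, over the 45% base limit.
Reserves = 2,760/445 = 6.2 months ≥ 3
DTI 48.1% is within the 45%–49% exception band; checking compensating factors.
Reserves 6.2 < 12 months; credit score 822 ≥ 700.
Compensating-factor requirement not fully met.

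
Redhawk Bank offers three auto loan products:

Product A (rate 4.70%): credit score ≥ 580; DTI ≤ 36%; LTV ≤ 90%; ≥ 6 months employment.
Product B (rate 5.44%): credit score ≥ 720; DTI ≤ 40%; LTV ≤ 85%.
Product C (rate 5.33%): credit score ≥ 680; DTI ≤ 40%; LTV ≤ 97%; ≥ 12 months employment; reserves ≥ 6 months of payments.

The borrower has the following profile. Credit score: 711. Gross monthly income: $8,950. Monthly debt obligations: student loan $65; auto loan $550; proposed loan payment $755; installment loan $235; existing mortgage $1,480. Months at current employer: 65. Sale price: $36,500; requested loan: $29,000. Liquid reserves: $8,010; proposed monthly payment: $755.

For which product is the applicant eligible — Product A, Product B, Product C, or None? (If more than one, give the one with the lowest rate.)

Product A

Total debts = (65 + 550 + 755 + 235 + 1,480) = 3,085; DTI = 3,085/8,950 = 34.5%.
LTV = 29,000/36,500 = 79.5%.
Reserves = 8,010/755 = 10.6 months.
Product A: score 711 ≥ 580; DTI 34.5% ≤ 36%; LTV 79.5% ≤ 90%; employment 65 ≥ 6 mo → qualifies.
Product B: score 711 < 720; DTI 34.5% ≤ 40%; LTV 79.5% ≤ 85% → does not qualify.
Product C: score 711 ≥ 680; DTI 34.5% ≤ 40%; LTV 79.5% ≤ 97%; employment 65 ≥ 12 mo; reserves 10.6 ≥ 6 mo → qualifies.
Qualifying: Product A, Product C. Lowest rate is 4.70% → Product A.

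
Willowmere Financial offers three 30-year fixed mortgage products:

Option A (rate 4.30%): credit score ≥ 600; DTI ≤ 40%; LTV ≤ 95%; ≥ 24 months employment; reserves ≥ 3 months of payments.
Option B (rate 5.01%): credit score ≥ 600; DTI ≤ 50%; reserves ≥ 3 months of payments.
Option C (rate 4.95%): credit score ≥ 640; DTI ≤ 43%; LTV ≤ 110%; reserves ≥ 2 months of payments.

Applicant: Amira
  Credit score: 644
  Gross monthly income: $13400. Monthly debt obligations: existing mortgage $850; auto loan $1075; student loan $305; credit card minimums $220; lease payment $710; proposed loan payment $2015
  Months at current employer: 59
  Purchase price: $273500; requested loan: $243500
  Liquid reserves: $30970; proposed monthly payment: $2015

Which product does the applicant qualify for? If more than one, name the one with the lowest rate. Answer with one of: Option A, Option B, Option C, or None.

Option A

Total debts = (850 + 1,075 + 305 + 220 + 710 + 2,015) = 5,175; DTI = 5,175/13,400 = 38.6%.
LTV = 243,500/273,500 = 89%.
Reserves = 30,970/2,015 = 15.4 months.
Option A: score 644 ≥ 600; DTI 38.6% ≤ 40%; LTV 89% ≤ 95%; employment 59 ≥ 24 mo; reserves 15.4 ≥ 3 mo → qualifies.
Option B: score 644 ≥ 600; DTI 38.6% ≤ 50%; reserves 15.4 ≥ 3 mo → qualifies.
Option C: score 644 ≥ 640; DTI 38.6% ≤ 43%; LTV 89% ≤ 110%; reserves 15.4 ≥ 2 mo → qualifies.
Qualifying: Option A, Option B, Option C. Lowest rate is 4.30% → Option A.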